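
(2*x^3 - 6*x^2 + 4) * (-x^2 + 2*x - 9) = -2*x^5 + 10*x^4 - 30*x^3 + 50*x^2 + 8*x - 36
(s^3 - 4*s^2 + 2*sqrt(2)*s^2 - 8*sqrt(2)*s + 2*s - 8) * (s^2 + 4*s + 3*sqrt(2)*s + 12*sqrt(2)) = s^5 + 5*sqrt(2)*s^4 - 2*s^3 - 74*sqrt(2)*s^2 - 224*s - 96*sqrt(2)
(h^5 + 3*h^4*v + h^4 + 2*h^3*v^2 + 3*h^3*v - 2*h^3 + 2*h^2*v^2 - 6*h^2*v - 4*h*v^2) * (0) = 0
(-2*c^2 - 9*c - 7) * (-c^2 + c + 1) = 2*c^4 + 7*c^3 - 4*c^2 - 16*c - 7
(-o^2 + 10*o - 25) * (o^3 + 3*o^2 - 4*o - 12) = -o^5 + 7*o^4 + 9*o^3 - 103*o^2 - 20*o + 300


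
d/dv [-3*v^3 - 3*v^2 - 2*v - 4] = -9*v^2 - 6*v - 2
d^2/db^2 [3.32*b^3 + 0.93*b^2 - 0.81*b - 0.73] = 19.92*b + 1.86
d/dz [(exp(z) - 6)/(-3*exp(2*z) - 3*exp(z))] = (exp(2*z) - 12*exp(z) - 6)*exp(-z)/(3*(exp(2*z) + 2*exp(z) + 1))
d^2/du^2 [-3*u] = 0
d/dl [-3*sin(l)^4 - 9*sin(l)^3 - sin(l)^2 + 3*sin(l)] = (-12*sin(l)^3 - 27*sin(l)^2 - 2*sin(l) + 3)*cos(l)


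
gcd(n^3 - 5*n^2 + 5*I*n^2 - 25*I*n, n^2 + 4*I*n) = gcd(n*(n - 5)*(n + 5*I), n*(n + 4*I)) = n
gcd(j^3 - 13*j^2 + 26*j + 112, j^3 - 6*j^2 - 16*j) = j^2 - 6*j - 16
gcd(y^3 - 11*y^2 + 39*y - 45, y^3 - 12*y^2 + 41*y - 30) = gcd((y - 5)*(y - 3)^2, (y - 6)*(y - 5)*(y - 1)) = y - 5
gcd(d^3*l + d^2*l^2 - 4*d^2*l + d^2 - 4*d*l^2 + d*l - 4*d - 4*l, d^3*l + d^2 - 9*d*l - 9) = d*l + 1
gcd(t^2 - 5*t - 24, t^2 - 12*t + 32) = t - 8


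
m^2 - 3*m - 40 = (m - 8)*(m + 5)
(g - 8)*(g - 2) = g^2 - 10*g + 16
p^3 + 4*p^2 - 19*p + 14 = (p - 2)*(p - 1)*(p + 7)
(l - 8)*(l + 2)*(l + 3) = l^3 - 3*l^2 - 34*l - 48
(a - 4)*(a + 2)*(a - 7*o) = a^3 - 7*a^2*o - 2*a^2 + 14*a*o - 8*a + 56*o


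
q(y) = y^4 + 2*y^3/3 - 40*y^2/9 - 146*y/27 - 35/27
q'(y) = 4*y^3 + 2*y^2 - 80*y/9 - 146/27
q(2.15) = -5.47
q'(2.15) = 24.48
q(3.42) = 91.70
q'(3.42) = 147.59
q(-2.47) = 12.12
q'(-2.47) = -31.53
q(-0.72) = 0.31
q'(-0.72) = 0.54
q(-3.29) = 61.81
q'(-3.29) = -96.96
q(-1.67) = 0.01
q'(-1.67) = -3.62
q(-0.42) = 0.17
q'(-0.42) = -1.62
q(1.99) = -8.72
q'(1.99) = 16.35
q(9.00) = 6637.04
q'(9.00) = 2992.59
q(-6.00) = 1023.15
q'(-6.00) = -744.07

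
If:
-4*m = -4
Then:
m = 1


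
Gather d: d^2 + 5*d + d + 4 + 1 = d^2 + 6*d + 5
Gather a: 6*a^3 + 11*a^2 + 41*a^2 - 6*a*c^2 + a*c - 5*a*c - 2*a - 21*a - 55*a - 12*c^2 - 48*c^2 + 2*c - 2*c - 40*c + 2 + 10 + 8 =6*a^3 + 52*a^2 + a*(-6*c^2 - 4*c - 78) - 60*c^2 - 40*c + 20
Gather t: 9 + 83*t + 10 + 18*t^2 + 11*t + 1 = 18*t^2 + 94*t + 20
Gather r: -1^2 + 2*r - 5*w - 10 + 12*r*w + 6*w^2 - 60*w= r*(12*w + 2) + 6*w^2 - 65*w - 11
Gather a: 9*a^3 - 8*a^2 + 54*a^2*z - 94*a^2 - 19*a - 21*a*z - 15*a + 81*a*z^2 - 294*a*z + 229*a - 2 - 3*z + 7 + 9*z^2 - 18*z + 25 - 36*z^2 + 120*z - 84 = 9*a^3 + a^2*(54*z - 102) + a*(81*z^2 - 315*z + 195) - 27*z^2 + 99*z - 54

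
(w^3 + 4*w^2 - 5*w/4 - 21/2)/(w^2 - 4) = (w^2 + 2*w - 21/4)/(w - 2)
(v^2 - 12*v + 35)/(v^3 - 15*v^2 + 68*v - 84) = (v - 5)/(v^2 - 8*v + 12)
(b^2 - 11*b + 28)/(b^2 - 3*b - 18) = (-b^2 + 11*b - 28)/(-b^2 + 3*b + 18)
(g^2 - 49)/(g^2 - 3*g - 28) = (g + 7)/(g + 4)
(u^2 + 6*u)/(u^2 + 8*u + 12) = u/(u + 2)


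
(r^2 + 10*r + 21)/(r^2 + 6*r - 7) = (r + 3)/(r - 1)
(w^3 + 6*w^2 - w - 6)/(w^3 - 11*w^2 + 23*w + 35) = (w^2 + 5*w - 6)/(w^2 - 12*w + 35)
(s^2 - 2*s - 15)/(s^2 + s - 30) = (s + 3)/(s + 6)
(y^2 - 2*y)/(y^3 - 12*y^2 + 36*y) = (y - 2)/(y^2 - 12*y + 36)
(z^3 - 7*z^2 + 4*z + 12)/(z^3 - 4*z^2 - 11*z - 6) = (z - 2)/(z + 1)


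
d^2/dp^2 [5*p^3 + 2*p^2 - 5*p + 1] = 30*p + 4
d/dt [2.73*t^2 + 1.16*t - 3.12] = 5.46*t + 1.16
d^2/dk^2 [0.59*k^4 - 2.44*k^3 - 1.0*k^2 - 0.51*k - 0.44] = 7.08*k^2 - 14.64*k - 2.0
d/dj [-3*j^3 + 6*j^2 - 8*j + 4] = -9*j^2 + 12*j - 8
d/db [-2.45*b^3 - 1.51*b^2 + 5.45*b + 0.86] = -7.35*b^2 - 3.02*b + 5.45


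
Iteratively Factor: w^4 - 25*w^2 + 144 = (w + 3)*(w^3 - 3*w^2 - 16*w + 48) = (w - 3)*(w + 3)*(w^2 - 16) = (w - 4)*(w - 3)*(w + 3)*(w + 4)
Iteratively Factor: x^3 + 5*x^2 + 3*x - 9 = (x + 3)*(x^2 + 2*x - 3) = (x - 1)*(x + 3)*(x + 3)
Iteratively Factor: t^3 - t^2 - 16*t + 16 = (t - 4)*(t^2 + 3*t - 4) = (t - 4)*(t - 1)*(t + 4)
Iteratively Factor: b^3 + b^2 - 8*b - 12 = (b + 2)*(b^2 - b - 6) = (b + 2)^2*(b - 3)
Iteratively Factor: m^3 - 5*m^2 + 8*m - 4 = (m - 2)*(m^2 - 3*m + 2) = (m - 2)^2*(m - 1)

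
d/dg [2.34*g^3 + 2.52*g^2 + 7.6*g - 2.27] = 7.02*g^2 + 5.04*g + 7.6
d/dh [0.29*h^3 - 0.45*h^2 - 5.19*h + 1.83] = 0.87*h^2 - 0.9*h - 5.19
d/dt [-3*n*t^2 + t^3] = 3*t*(-2*n + t)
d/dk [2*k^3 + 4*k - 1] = 6*k^2 + 4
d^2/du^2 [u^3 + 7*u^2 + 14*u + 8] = 6*u + 14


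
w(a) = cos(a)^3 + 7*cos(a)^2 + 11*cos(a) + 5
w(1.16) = 10.57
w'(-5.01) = -14.69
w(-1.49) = 5.93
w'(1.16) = -15.65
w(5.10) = 10.21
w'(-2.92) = 0.04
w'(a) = -3*sin(a)*cos(a)^2 - 14*sin(a)*cos(a) - 11*sin(a)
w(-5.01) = 8.85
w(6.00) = 22.90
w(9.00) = 0.03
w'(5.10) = 15.48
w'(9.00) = -0.30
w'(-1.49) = 12.11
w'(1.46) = -12.51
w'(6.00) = 7.60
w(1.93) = 1.95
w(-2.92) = 0.00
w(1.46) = 6.30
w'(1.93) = -6.04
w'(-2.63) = 0.53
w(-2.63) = 0.07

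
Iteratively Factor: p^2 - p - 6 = (p + 2)*(p - 3)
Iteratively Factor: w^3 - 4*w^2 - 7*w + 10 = (w - 1)*(w^2 - 3*w - 10) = (w - 1)*(w + 2)*(w - 5)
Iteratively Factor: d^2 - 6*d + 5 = (d - 5)*(d - 1)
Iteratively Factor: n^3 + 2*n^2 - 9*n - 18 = (n - 3)*(n^2 + 5*n + 6) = (n - 3)*(n + 2)*(n + 3)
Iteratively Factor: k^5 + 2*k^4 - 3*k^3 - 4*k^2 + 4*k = (k - 1)*(k^4 + 3*k^3 - 4*k) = (k - 1)*(k + 2)*(k^3 + k^2 - 2*k) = (k - 1)*(k + 2)^2*(k^2 - k) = (k - 1)^2*(k + 2)^2*(k)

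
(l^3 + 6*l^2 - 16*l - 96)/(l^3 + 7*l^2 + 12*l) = (l^2 + 2*l - 24)/(l*(l + 3))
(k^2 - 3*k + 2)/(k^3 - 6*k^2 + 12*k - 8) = (k - 1)/(k^2 - 4*k + 4)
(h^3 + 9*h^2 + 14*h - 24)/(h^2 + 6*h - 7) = (h^2 + 10*h + 24)/(h + 7)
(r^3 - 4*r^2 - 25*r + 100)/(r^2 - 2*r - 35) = (r^2 - 9*r + 20)/(r - 7)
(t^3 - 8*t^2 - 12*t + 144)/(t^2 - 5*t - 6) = (t^2 - 2*t - 24)/(t + 1)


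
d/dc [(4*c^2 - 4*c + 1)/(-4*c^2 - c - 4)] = (-20*c^2 - 24*c + 17)/(16*c^4 + 8*c^3 + 33*c^2 + 8*c + 16)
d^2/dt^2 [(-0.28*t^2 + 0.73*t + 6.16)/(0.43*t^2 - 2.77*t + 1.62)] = (5.55111512312578e-17*t^4 - 0.397062*t^3 + 8.004192*t^2 - 47.074164*t + 91.029956)/(0.079507*t^6 - 1.536519*t^5 + 10.796655*t^4 - 32.831425*t^3 + 40.67577*t^2 - 21.808764*t + 4.251528)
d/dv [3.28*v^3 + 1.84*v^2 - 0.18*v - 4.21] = 9.84*v^2 + 3.68*v - 0.18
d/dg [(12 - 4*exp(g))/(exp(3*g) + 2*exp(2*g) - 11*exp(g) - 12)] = (8*exp(g) + 20)*exp(g)/(exp(4*g) + 10*exp(3*g) + 33*exp(2*g) + 40*exp(g) + 16)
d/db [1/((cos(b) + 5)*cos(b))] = (2*cos(b) + 5)*sin(b)/((cos(b) + 5)^2*cos(b)^2)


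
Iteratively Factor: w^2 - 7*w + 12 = (w - 4)*(w - 3)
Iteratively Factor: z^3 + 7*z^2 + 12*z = (z + 3)*(z^2 + 4*z) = z*(z + 3)*(z + 4)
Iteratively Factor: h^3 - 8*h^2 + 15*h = (h - 3)*(h^2 - 5*h) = h*(h - 3)*(h - 5)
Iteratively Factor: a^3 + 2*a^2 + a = (a + 1)*(a^2 + a) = a*(a + 1)*(a + 1)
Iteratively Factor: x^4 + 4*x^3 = (x)*(x^3 + 4*x^2) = x^2*(x^2 + 4*x) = x^2*(x + 4)*(x)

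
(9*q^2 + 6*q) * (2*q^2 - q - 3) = 18*q^4 + 3*q^3 - 33*q^2 - 18*q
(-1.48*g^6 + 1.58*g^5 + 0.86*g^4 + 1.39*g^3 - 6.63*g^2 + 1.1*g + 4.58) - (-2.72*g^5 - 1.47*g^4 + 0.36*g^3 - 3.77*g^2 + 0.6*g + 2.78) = -1.48*g^6 + 4.3*g^5 + 2.33*g^4 + 1.03*g^3 - 2.86*g^2 + 0.5*g + 1.8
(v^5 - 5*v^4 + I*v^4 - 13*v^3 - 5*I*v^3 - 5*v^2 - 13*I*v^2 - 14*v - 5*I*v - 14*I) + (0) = v^5 - 5*v^4 + I*v^4 - 13*v^3 - 5*I*v^3 - 5*v^2 - 13*I*v^2 - 14*v - 5*I*v - 14*I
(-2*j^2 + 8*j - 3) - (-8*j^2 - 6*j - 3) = 6*j^2 + 14*j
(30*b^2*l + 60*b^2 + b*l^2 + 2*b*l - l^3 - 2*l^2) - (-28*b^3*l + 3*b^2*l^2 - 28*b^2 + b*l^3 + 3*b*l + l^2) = 28*b^3*l - 3*b^2*l^2 + 30*b^2*l + 88*b^2 - b*l^3 + b*l^2 - b*l - l^3 - 3*l^2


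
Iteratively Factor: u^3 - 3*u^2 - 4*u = (u)*(u^2 - 3*u - 4) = u*(u - 4)*(u + 1)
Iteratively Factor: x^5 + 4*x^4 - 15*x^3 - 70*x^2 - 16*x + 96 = (x - 4)*(x^4 + 8*x^3 + 17*x^2 - 2*x - 24) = (x - 4)*(x + 2)*(x^3 + 6*x^2 + 5*x - 12) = (x - 4)*(x + 2)*(x + 3)*(x^2 + 3*x - 4) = (x - 4)*(x + 2)*(x + 3)*(x + 4)*(x - 1)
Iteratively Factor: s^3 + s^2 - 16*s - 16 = (s - 4)*(s^2 + 5*s + 4) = (s - 4)*(s + 1)*(s + 4)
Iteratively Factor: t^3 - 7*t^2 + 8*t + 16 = (t - 4)*(t^2 - 3*t - 4) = (t - 4)*(t + 1)*(t - 4)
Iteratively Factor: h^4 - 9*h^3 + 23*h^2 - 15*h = (h - 1)*(h^3 - 8*h^2 + 15*h) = (h - 5)*(h - 1)*(h^2 - 3*h) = h*(h - 5)*(h - 1)*(h - 3)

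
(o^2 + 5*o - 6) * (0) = 0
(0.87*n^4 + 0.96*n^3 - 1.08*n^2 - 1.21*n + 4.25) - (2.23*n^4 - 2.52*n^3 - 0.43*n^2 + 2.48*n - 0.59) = -1.36*n^4 + 3.48*n^3 - 0.65*n^2 - 3.69*n + 4.84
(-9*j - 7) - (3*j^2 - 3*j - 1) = -3*j^2 - 6*j - 6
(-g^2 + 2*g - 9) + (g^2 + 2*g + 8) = 4*g - 1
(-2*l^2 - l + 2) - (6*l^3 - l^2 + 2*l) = -6*l^3 - l^2 - 3*l + 2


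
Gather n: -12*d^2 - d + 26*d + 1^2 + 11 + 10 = -12*d^2 + 25*d + 22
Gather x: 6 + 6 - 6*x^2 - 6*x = -6*x^2 - 6*x + 12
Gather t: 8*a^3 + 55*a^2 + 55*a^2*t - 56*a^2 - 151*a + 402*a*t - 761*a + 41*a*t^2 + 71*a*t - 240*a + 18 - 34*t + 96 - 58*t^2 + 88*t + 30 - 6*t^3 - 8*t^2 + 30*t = 8*a^3 - a^2 - 1152*a - 6*t^3 + t^2*(41*a - 66) + t*(55*a^2 + 473*a + 84) + 144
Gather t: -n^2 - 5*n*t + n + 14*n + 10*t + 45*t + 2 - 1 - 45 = -n^2 + 15*n + t*(55 - 5*n) - 44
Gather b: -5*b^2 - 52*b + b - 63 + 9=-5*b^2 - 51*b - 54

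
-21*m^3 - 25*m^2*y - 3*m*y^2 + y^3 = (-7*m + y)*(m + y)*(3*m + y)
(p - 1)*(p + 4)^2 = p^3 + 7*p^2 + 8*p - 16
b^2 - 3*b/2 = b*(b - 3/2)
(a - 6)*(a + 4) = a^2 - 2*a - 24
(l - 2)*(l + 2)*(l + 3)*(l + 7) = l^4 + 10*l^3 + 17*l^2 - 40*l - 84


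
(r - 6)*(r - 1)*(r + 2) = r^3 - 5*r^2 - 8*r + 12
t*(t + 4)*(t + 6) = t^3 + 10*t^2 + 24*t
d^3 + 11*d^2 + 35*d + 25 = (d + 1)*(d + 5)^2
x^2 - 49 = (x - 7)*(x + 7)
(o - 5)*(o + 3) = o^2 - 2*o - 15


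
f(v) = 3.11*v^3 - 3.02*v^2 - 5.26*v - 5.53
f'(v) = 9.33*v^2 - 6.04*v - 5.26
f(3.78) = 99.41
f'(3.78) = 105.22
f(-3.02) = -102.85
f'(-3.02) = 98.07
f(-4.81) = -396.20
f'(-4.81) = 239.65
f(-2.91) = -92.43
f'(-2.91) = 91.32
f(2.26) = 3.06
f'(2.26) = 28.74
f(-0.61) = -4.15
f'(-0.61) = 1.90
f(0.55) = -8.82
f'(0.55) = -5.76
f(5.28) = 340.29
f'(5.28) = 222.95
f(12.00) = 4870.55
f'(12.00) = 1265.78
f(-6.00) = -754.45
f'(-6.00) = 366.86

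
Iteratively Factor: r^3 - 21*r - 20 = (r + 4)*(r^2 - 4*r - 5) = (r - 5)*(r + 4)*(r + 1)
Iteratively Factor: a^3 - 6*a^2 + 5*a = (a)*(a^2 - 6*a + 5) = a*(a - 1)*(a - 5)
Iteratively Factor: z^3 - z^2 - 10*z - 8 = (z - 4)*(z^2 + 3*z + 2) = (z - 4)*(z + 1)*(z + 2)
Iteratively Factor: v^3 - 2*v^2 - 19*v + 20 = (v - 5)*(v^2 + 3*v - 4) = (v - 5)*(v - 1)*(v + 4)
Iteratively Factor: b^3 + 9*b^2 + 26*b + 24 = (b + 2)*(b^2 + 7*b + 12) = (b + 2)*(b + 3)*(b + 4)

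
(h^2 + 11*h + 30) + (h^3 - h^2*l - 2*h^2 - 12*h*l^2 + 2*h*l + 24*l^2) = h^3 - h^2*l - h^2 - 12*h*l^2 + 2*h*l + 11*h + 24*l^2 + 30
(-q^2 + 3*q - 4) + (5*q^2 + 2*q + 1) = 4*q^2 + 5*q - 3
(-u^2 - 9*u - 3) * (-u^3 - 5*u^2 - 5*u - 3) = u^5 + 14*u^4 + 53*u^3 + 63*u^2 + 42*u + 9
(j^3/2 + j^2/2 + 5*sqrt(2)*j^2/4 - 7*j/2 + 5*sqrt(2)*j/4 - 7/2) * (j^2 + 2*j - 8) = j^5/2 + 3*j^4/2 + 5*sqrt(2)*j^4/4 - 13*j^3/2 + 15*sqrt(2)*j^3/4 - 29*j^2/2 - 15*sqrt(2)*j^2/2 - 10*sqrt(2)*j + 21*j + 28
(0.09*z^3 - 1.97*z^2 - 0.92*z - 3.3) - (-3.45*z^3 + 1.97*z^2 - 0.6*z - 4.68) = 3.54*z^3 - 3.94*z^2 - 0.32*z + 1.38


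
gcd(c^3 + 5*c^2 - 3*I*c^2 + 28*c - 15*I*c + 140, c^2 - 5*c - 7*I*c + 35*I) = c - 7*I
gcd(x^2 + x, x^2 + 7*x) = x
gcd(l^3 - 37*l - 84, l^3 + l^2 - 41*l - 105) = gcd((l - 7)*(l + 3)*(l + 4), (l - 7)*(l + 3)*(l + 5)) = l^2 - 4*l - 21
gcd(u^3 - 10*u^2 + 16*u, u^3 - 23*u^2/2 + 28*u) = u^2 - 8*u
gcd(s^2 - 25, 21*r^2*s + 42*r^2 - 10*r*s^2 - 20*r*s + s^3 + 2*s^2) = 1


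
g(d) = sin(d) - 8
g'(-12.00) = 0.84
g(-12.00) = -7.46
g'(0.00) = 1.00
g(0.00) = -8.00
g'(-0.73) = 0.75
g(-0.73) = -8.67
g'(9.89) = -0.89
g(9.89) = -8.45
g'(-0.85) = 0.66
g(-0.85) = -8.75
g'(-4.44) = -0.27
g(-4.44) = -7.04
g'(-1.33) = 0.24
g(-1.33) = -8.97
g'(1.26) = 0.31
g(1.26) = -7.05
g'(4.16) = -0.52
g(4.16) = -8.85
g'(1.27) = 0.30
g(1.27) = -7.04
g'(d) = cos(d)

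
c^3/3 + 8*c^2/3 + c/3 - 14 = (c/3 + 1)*(c - 2)*(c + 7)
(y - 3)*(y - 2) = y^2 - 5*y + 6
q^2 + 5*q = q*(q + 5)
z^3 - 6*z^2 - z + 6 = (z - 6)*(z - 1)*(z + 1)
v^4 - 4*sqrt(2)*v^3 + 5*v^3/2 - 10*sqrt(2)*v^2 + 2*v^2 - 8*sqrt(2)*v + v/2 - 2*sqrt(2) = (v + 1/2)*(v + 1)^2*(v - 4*sqrt(2))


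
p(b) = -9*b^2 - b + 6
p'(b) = -18*b - 1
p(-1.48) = -12.23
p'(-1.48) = 25.64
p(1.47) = -14.92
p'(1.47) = -27.46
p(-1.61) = -15.72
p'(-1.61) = 27.98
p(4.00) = -142.00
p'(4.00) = -73.00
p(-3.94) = -129.77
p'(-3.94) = 69.92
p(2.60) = -57.44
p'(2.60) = -47.80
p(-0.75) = 1.69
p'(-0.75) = 12.50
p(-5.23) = -234.95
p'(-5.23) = 93.14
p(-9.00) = -714.00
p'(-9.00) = 161.00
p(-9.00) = -714.00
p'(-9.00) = 161.00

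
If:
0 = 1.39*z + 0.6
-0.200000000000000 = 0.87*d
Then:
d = -0.23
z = -0.43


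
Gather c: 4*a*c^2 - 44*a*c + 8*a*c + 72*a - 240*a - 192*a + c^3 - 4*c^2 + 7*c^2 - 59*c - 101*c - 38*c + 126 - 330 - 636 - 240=-360*a + c^3 + c^2*(4*a + 3) + c*(-36*a - 198) - 1080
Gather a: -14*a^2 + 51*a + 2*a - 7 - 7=-14*a^2 + 53*a - 14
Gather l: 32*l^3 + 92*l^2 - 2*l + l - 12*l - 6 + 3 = 32*l^3 + 92*l^2 - 13*l - 3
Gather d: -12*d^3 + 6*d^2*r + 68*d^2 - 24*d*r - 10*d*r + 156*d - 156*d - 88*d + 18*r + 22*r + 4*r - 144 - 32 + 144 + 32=-12*d^3 + d^2*(6*r + 68) + d*(-34*r - 88) + 44*r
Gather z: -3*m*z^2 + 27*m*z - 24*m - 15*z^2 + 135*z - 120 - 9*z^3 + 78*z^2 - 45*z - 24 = -24*m - 9*z^3 + z^2*(63 - 3*m) + z*(27*m + 90) - 144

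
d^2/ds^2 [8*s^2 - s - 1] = 16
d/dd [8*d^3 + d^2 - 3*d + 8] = 24*d^2 + 2*d - 3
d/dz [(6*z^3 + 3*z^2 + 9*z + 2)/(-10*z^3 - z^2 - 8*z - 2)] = (24*z^4 + 84*z^3 + 9*z^2 - 8*z - 2)/(100*z^6 + 20*z^5 + 161*z^4 + 56*z^3 + 68*z^2 + 32*z + 4)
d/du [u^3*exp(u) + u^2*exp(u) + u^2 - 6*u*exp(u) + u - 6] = u^3*exp(u) + 4*u^2*exp(u) - 4*u*exp(u) + 2*u - 6*exp(u) + 1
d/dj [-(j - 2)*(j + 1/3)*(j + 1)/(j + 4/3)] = 2*(-9*j^3 - 15*j^2 + 8*j + 11)/(9*j^2 + 24*j + 16)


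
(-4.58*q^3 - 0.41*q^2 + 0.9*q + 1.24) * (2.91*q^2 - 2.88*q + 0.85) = -13.3278*q^5 + 11.9973*q^4 - 0.0931999999999997*q^3 + 0.6679*q^2 - 2.8062*q + 1.054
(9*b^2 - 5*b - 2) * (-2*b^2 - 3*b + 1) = -18*b^4 - 17*b^3 + 28*b^2 + b - 2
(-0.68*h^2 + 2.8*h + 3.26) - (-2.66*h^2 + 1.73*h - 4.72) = 1.98*h^2 + 1.07*h + 7.98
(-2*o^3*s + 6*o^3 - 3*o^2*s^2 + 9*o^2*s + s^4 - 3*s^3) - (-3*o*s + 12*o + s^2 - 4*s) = -2*o^3*s + 6*o^3 - 3*o^2*s^2 + 9*o^2*s + 3*o*s - 12*o + s^4 - 3*s^3 - s^2 + 4*s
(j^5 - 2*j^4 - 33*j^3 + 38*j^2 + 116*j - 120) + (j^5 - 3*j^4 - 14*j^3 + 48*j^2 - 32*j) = 2*j^5 - 5*j^4 - 47*j^3 + 86*j^2 + 84*j - 120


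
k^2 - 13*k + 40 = (k - 8)*(k - 5)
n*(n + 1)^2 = n^3 + 2*n^2 + n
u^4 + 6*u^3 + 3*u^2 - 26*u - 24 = (u - 2)*(u + 1)*(u + 3)*(u + 4)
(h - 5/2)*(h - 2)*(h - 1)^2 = h^4 - 13*h^3/2 + 15*h^2 - 29*h/2 + 5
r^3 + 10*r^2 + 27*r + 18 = (r + 1)*(r + 3)*(r + 6)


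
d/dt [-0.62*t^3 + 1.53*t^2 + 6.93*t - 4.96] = -1.86*t^2 + 3.06*t + 6.93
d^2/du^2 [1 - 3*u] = 0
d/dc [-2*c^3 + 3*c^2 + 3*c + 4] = -6*c^2 + 6*c + 3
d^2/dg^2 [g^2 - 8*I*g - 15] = 2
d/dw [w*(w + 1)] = 2*w + 1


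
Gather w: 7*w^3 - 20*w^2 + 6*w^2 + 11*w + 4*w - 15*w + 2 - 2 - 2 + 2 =7*w^3 - 14*w^2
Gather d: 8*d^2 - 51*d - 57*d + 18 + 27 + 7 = 8*d^2 - 108*d + 52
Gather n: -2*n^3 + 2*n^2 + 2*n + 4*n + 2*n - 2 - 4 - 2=-2*n^3 + 2*n^2 + 8*n - 8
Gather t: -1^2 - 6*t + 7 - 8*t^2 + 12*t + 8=-8*t^2 + 6*t + 14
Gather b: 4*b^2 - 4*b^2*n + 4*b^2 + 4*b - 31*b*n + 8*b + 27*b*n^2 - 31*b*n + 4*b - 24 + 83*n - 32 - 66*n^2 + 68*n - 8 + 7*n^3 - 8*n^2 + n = b^2*(8 - 4*n) + b*(27*n^2 - 62*n + 16) + 7*n^3 - 74*n^2 + 152*n - 64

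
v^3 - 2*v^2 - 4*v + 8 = (v - 2)^2*(v + 2)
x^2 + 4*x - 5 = (x - 1)*(x + 5)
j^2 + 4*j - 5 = (j - 1)*(j + 5)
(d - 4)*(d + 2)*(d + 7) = d^3 + 5*d^2 - 22*d - 56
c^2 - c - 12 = (c - 4)*(c + 3)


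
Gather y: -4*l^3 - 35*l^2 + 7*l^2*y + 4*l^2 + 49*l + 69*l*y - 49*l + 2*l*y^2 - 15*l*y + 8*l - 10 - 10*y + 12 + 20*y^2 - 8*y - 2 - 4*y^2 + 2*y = -4*l^3 - 31*l^2 + 8*l + y^2*(2*l + 16) + y*(7*l^2 + 54*l - 16)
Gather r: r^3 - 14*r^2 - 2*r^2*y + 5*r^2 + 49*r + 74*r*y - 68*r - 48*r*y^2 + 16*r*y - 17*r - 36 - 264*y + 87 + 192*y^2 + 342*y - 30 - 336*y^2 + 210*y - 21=r^3 + r^2*(-2*y - 9) + r*(-48*y^2 + 90*y - 36) - 144*y^2 + 288*y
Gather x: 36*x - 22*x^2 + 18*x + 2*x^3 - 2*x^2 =2*x^3 - 24*x^2 + 54*x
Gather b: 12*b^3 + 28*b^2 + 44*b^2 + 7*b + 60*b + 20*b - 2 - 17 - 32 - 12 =12*b^3 + 72*b^2 + 87*b - 63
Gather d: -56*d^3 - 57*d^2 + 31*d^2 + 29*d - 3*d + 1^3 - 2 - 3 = -56*d^3 - 26*d^2 + 26*d - 4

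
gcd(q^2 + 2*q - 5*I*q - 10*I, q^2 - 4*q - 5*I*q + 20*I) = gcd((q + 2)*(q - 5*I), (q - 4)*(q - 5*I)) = q - 5*I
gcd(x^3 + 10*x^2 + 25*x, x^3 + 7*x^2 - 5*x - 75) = x^2 + 10*x + 25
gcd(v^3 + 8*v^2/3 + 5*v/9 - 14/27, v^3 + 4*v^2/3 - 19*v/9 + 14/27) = v^2 + 2*v - 7/9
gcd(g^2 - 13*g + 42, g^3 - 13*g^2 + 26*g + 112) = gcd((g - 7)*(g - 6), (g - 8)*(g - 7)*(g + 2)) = g - 7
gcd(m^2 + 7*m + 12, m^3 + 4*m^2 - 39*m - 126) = m + 3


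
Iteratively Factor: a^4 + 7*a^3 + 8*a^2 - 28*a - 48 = (a - 2)*(a^3 + 9*a^2 + 26*a + 24) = (a - 2)*(a + 4)*(a^2 + 5*a + 6) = (a - 2)*(a + 2)*(a + 4)*(a + 3)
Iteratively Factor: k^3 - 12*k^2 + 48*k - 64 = (k - 4)*(k^2 - 8*k + 16) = (k - 4)^2*(k - 4)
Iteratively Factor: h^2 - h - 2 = (h - 2)*(h + 1)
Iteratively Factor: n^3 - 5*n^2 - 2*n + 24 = (n + 2)*(n^2 - 7*n + 12) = (n - 4)*(n + 2)*(n - 3)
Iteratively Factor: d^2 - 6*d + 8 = (d - 2)*(d - 4)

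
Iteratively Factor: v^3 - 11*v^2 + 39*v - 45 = (v - 3)*(v^2 - 8*v + 15) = (v - 3)^2*(v - 5)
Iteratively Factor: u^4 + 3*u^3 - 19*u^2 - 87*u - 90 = (u - 5)*(u^3 + 8*u^2 + 21*u + 18) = (u - 5)*(u + 2)*(u^2 + 6*u + 9) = (u - 5)*(u + 2)*(u + 3)*(u + 3)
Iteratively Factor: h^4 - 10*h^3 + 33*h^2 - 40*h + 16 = (h - 4)*(h^3 - 6*h^2 + 9*h - 4) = (h - 4)*(h - 1)*(h^2 - 5*h + 4) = (h - 4)*(h - 1)^2*(h - 4)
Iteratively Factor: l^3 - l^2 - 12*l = (l - 4)*(l^2 + 3*l) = (l - 4)*(l + 3)*(l)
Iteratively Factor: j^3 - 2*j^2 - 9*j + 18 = (j - 3)*(j^2 + j - 6) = (j - 3)*(j - 2)*(j + 3)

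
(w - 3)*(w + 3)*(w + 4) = w^3 + 4*w^2 - 9*w - 36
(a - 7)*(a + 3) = a^2 - 4*a - 21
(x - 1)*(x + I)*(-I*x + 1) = -I*x^3 + 2*x^2 + I*x^2 - 2*x + I*x - I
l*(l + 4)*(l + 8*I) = l^3 + 4*l^2 + 8*I*l^2 + 32*I*l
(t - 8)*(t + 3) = t^2 - 5*t - 24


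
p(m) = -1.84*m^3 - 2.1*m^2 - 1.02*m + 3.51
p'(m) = -5.52*m^2 - 4.2*m - 1.02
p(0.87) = -0.18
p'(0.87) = -8.85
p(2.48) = -40.00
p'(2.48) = -45.39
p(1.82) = -16.40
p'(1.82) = -26.95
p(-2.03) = 12.32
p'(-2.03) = -15.24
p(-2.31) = 17.34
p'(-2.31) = -20.77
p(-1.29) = 5.28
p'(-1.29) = -4.79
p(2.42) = -37.33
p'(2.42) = -43.51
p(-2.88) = 32.98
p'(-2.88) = -34.71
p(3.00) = -68.13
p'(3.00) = -63.30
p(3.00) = -68.13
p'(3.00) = -63.30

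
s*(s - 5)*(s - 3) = s^3 - 8*s^2 + 15*s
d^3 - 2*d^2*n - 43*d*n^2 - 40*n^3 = (d - 8*n)*(d + n)*(d + 5*n)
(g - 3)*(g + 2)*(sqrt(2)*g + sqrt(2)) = sqrt(2)*g^3 - 7*sqrt(2)*g - 6*sqrt(2)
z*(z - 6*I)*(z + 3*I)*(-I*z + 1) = -I*z^4 - 2*z^3 - 21*I*z^2 + 18*z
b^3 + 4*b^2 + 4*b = b*(b + 2)^2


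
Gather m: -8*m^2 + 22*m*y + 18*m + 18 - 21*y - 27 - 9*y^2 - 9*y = -8*m^2 + m*(22*y + 18) - 9*y^2 - 30*y - 9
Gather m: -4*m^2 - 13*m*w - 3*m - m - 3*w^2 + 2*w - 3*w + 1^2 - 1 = -4*m^2 + m*(-13*w - 4) - 3*w^2 - w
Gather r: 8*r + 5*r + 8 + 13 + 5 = 13*r + 26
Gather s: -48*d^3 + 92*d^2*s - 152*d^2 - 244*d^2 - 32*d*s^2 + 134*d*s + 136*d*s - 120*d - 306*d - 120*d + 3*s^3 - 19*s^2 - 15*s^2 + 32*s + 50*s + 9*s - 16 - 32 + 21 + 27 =-48*d^3 - 396*d^2 - 546*d + 3*s^3 + s^2*(-32*d - 34) + s*(92*d^2 + 270*d + 91)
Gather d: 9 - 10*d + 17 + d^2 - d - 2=d^2 - 11*d + 24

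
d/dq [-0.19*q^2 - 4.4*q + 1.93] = -0.38*q - 4.4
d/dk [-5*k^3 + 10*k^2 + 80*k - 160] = -15*k^2 + 20*k + 80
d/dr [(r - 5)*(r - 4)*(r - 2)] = 3*r^2 - 22*r + 38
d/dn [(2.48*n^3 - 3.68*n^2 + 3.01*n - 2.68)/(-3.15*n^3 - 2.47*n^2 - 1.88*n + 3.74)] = (-17.7176*n^4 + 9.6382*n^3 + 16.8527*n^2 - 40.7656*n + 6.219)/(9.9225*n^6 + 15.561*n^5 + 17.9449*n^4 - 14.2748*n^3 - 14.9412*n^2 - 14.0624*n + 13.9876)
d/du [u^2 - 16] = 2*u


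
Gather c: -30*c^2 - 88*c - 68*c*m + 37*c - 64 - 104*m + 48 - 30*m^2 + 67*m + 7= -30*c^2 + c*(-68*m - 51) - 30*m^2 - 37*m - 9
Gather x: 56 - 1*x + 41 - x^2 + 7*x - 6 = -x^2 + 6*x + 91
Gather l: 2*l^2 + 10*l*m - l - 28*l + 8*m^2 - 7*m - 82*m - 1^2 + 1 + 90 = 2*l^2 + l*(10*m - 29) + 8*m^2 - 89*m + 90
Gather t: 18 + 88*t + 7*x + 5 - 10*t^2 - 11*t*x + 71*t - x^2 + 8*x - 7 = -10*t^2 + t*(159 - 11*x) - x^2 + 15*x + 16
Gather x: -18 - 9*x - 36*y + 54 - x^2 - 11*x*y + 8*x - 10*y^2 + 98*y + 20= -x^2 + x*(-11*y - 1) - 10*y^2 + 62*y + 56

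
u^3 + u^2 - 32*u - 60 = (u - 6)*(u + 2)*(u + 5)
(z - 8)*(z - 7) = z^2 - 15*z + 56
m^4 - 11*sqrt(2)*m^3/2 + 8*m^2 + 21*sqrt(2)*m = m*(m - 7*sqrt(2)/2)*(m - 3*sqrt(2))*(m + sqrt(2))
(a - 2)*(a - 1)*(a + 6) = a^3 + 3*a^2 - 16*a + 12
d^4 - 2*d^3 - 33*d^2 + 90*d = d*(d - 5)*(d - 3)*(d + 6)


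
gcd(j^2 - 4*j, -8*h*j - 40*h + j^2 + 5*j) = 1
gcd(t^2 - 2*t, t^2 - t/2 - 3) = t - 2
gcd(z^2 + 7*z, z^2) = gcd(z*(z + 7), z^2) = z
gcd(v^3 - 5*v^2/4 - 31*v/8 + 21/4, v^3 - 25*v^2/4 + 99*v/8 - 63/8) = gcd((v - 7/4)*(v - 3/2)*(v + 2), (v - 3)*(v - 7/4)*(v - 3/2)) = v^2 - 13*v/4 + 21/8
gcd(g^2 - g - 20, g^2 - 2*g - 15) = g - 5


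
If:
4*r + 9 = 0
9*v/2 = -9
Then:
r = -9/4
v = -2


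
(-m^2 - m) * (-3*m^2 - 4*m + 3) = 3*m^4 + 7*m^3 + m^2 - 3*m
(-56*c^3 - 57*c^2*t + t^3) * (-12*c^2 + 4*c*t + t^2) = 672*c^5 + 460*c^4*t - 284*c^3*t^2 - 69*c^2*t^3 + 4*c*t^4 + t^5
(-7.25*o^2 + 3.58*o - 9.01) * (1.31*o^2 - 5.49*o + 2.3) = -9.4975*o^4 + 44.4923*o^3 - 48.1323*o^2 + 57.6989*o - 20.723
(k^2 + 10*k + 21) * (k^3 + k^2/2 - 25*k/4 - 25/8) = k^5 + 21*k^4/2 + 79*k^3/4 - 441*k^2/8 - 325*k/2 - 525/8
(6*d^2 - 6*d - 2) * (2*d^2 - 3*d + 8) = 12*d^4 - 30*d^3 + 62*d^2 - 42*d - 16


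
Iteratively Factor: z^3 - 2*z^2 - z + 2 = (z - 1)*(z^2 - z - 2) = (z - 1)*(z + 1)*(z - 2)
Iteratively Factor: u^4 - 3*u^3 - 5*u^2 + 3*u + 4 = (u + 1)*(u^3 - 4*u^2 - u + 4) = (u - 1)*(u + 1)*(u^2 - 3*u - 4) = (u - 1)*(u + 1)^2*(u - 4)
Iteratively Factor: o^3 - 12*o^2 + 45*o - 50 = (o - 5)*(o^2 - 7*o + 10) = (o - 5)^2*(o - 2)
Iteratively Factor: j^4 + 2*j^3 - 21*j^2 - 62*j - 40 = (j + 4)*(j^3 - 2*j^2 - 13*j - 10) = (j - 5)*(j + 4)*(j^2 + 3*j + 2) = (j - 5)*(j + 1)*(j + 4)*(j + 2)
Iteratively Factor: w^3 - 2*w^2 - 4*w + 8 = (w + 2)*(w^2 - 4*w + 4) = (w - 2)*(w + 2)*(w - 2)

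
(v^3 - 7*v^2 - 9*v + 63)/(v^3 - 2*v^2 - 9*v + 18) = (v - 7)/(v - 2)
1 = 1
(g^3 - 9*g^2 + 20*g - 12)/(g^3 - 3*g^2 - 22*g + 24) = (g - 2)/(g + 4)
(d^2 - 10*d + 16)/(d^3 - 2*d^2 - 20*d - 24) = (-d^2 + 10*d - 16)/(-d^3 + 2*d^2 + 20*d + 24)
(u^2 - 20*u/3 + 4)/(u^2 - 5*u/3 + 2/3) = (u - 6)/(u - 1)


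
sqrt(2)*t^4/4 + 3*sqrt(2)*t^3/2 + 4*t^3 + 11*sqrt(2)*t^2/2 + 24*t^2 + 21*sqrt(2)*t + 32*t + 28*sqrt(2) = (t/2 + sqrt(2)/2)*(t + 4)*(t + 7*sqrt(2))*(sqrt(2)*t/2 + sqrt(2))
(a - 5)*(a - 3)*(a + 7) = a^3 - a^2 - 41*a + 105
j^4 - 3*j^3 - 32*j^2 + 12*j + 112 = (j - 7)*(j - 2)*(j + 2)*(j + 4)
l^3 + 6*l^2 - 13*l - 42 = (l - 3)*(l + 2)*(l + 7)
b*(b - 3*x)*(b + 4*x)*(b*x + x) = b^4*x + b^3*x^2 + b^3*x - 12*b^2*x^3 + b^2*x^2 - 12*b*x^3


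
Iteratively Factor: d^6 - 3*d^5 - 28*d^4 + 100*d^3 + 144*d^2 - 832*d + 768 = (d - 3)*(d^5 - 28*d^3 + 16*d^2 + 192*d - 256) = (d - 3)*(d + 4)*(d^4 - 4*d^3 - 12*d^2 + 64*d - 64) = (d - 3)*(d - 2)*(d + 4)*(d^3 - 2*d^2 - 16*d + 32) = (d - 3)*(d - 2)^2*(d + 4)*(d^2 - 16) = (d - 3)*(d - 2)^2*(d + 4)^2*(d - 4)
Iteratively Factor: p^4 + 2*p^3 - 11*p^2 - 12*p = (p + 4)*(p^3 - 2*p^2 - 3*p) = (p - 3)*(p + 4)*(p^2 + p) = p*(p - 3)*(p + 4)*(p + 1)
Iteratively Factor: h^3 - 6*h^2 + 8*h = (h - 4)*(h^2 - 2*h) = (h - 4)*(h - 2)*(h)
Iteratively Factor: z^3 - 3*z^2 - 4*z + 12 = (z - 3)*(z^2 - 4) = (z - 3)*(z - 2)*(z + 2)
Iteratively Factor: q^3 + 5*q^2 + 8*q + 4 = (q + 1)*(q^2 + 4*q + 4) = (q + 1)*(q + 2)*(q + 2)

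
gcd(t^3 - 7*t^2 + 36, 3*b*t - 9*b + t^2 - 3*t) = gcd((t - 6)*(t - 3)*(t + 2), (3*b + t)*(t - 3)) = t - 3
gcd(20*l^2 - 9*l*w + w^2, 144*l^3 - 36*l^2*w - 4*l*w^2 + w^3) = -4*l + w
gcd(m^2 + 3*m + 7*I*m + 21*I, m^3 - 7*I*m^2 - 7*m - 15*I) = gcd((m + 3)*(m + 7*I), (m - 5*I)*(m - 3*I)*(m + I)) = 1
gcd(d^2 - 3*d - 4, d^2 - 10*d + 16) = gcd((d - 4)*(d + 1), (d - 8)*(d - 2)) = 1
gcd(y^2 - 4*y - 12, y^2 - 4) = y + 2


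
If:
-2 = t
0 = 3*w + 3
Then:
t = -2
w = -1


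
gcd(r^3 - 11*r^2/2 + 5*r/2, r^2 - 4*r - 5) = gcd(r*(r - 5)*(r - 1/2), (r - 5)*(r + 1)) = r - 5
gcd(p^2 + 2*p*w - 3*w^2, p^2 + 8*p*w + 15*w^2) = p + 3*w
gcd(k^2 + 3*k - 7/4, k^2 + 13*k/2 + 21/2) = k + 7/2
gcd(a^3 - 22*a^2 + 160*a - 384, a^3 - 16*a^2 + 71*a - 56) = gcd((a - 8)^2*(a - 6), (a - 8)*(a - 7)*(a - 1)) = a - 8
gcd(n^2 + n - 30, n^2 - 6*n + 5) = n - 5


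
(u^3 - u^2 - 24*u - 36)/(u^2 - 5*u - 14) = (u^2 - 3*u - 18)/(u - 7)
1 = 1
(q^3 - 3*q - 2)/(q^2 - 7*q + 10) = (q^2 + 2*q + 1)/(q - 5)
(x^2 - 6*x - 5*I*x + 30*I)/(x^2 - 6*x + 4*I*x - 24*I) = (x - 5*I)/(x + 4*I)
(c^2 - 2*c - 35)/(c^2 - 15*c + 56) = (c + 5)/(c - 8)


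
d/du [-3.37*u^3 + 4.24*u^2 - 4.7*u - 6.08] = -10.11*u^2 + 8.48*u - 4.7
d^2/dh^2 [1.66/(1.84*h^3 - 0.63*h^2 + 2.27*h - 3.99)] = ((2.0916 - 18.3264*h)*(1.84*h^3 - 0.63*h^2 + 2.27*h - 3.99) + 1.66*(5.52*h^2 - 1.26*h + 2.27)*(11.04*h^2 - 2.52*h + 4.54))/(1.84*h^3 - 0.63*h^2 + 2.27*h - 3.99)^3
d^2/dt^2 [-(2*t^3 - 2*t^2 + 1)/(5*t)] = -4/5 - 2/(5*t^3)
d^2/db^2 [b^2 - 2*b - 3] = 2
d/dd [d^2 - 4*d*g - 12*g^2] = 2*d - 4*g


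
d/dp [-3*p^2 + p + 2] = 1 - 6*p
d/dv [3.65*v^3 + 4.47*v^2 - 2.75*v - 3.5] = 10.95*v^2 + 8.94*v - 2.75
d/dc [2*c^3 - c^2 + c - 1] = 6*c^2 - 2*c + 1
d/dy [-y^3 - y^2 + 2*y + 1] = -3*y^2 - 2*y + 2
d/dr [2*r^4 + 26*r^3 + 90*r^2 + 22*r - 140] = 8*r^3 + 78*r^2 + 180*r + 22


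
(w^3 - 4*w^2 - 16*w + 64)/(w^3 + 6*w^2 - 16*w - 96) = (w - 4)/(w + 6)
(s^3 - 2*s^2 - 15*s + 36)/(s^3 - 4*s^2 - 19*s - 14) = (-s^3 + 2*s^2 + 15*s - 36)/(-s^3 + 4*s^2 + 19*s + 14)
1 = 1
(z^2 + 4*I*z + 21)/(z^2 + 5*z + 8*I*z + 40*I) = (z^2 + 4*I*z + 21)/(z^2 + z*(5 + 8*I) + 40*I)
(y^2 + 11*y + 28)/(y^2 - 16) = (y + 7)/(y - 4)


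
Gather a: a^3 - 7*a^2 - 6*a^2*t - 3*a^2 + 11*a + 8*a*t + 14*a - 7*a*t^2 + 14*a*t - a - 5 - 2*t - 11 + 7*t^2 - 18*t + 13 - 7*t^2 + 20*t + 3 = a^3 + a^2*(-6*t - 10) + a*(-7*t^2 + 22*t + 24)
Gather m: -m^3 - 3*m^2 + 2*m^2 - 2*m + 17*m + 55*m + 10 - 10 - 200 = -m^3 - m^2 + 70*m - 200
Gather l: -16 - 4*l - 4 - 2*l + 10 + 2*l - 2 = -4*l - 12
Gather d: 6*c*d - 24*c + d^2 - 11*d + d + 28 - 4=-24*c + d^2 + d*(6*c - 10) + 24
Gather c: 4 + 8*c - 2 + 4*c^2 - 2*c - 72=4*c^2 + 6*c - 70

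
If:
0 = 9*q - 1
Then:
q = 1/9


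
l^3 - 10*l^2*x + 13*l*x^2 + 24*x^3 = (l - 8*x)*(l - 3*x)*(l + x)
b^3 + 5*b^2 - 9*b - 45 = (b - 3)*(b + 3)*(b + 5)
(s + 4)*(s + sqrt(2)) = s^2 + sqrt(2)*s + 4*s + 4*sqrt(2)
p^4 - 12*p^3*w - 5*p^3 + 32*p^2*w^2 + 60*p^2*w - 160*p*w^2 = p*(p - 5)*(p - 8*w)*(p - 4*w)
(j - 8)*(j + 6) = j^2 - 2*j - 48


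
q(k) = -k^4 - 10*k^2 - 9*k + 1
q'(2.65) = -136.44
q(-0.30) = 2.79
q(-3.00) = -143.00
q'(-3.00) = 159.00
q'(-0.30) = -2.89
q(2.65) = -142.39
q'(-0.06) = -7.80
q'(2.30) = -103.67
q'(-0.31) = -2.68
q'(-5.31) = 696.09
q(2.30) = -100.58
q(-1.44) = -11.08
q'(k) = -4*k^3 - 20*k - 9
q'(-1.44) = 31.74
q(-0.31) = 2.82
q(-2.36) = -64.48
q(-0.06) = 1.50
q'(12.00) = -7161.00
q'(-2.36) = 90.78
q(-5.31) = -1028.19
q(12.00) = -22283.00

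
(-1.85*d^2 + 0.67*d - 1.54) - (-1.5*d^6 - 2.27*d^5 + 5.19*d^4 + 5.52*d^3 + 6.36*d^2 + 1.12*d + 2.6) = 1.5*d^6 + 2.27*d^5 - 5.19*d^4 - 5.52*d^3 - 8.21*d^2 - 0.45*d - 4.14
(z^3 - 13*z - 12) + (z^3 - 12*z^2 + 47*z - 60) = 2*z^3 - 12*z^2 + 34*z - 72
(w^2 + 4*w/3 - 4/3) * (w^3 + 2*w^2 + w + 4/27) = w^5 + 10*w^4/3 + 7*w^3/3 - 32*w^2/27 - 92*w/81 - 16/81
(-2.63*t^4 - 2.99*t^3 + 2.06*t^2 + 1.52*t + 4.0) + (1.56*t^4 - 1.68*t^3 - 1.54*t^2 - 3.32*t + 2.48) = -1.07*t^4 - 4.67*t^3 + 0.52*t^2 - 1.8*t + 6.48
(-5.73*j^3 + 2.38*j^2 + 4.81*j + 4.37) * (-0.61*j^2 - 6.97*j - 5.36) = 3.4953*j^5 + 38.4863*j^4 + 11.1901*j^3 - 48.9482*j^2 - 56.2405*j - 23.4232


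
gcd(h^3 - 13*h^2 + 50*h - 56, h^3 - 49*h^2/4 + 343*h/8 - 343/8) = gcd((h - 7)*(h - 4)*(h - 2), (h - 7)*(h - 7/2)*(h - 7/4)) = h - 7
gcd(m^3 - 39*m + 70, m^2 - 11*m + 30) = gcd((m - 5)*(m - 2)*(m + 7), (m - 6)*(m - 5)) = m - 5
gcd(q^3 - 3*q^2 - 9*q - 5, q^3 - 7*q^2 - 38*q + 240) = q - 5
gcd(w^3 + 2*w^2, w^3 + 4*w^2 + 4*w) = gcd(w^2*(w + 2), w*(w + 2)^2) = w^2 + 2*w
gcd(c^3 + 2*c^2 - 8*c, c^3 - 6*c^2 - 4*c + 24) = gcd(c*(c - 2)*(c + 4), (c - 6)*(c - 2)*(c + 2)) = c - 2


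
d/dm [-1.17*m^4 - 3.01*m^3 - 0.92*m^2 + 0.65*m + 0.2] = -4.68*m^3 - 9.03*m^2 - 1.84*m + 0.65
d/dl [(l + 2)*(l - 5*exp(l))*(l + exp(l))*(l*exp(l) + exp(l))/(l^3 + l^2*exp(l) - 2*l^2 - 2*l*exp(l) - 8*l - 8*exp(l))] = (l^3 - 10*l^2*exp(l) - 2*l^2 + 30*l*exp(l) - 12*l + 65*exp(l) - 4)*exp(l)/(l^2 - 8*l + 16)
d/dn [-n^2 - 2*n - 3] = -2*n - 2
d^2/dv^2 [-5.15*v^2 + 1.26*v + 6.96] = -10.3000000000000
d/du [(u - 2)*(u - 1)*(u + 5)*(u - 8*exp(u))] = -8*u^3*exp(u) + 4*u^3 - 40*u^2*exp(u) + 6*u^2 + 72*u*exp(u) - 26*u + 24*exp(u) + 10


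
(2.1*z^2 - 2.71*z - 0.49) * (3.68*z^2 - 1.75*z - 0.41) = 7.728*z^4 - 13.6478*z^3 + 2.0783*z^2 + 1.9686*z + 0.2009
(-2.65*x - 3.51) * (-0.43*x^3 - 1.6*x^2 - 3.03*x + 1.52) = 1.1395*x^4 + 5.7493*x^3 + 13.6455*x^2 + 6.6073*x - 5.3352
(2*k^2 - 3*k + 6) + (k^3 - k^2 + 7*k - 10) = k^3 + k^2 + 4*k - 4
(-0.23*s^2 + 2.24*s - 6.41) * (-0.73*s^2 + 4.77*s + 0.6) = 0.1679*s^4 - 2.7323*s^3 + 15.2261*s^2 - 29.2317*s - 3.846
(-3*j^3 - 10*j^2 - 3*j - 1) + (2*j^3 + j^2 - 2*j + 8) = -j^3 - 9*j^2 - 5*j + 7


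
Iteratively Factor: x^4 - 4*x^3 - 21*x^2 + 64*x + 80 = (x - 5)*(x^3 + x^2 - 16*x - 16) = (x - 5)*(x - 4)*(x^2 + 5*x + 4) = (x - 5)*(x - 4)*(x + 1)*(x + 4)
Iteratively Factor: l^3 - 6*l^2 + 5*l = (l)*(l^2 - 6*l + 5) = l*(l - 5)*(l - 1)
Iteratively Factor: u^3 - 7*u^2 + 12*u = (u - 3)*(u^2 - 4*u) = u*(u - 3)*(u - 4)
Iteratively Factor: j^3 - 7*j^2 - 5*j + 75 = (j - 5)*(j^2 - 2*j - 15) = (j - 5)^2*(j + 3)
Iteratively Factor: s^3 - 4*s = (s + 2)*(s^2 - 2*s) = s*(s + 2)*(s - 2)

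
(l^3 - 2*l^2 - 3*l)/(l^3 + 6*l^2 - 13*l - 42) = l*(l + 1)/(l^2 + 9*l + 14)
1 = 1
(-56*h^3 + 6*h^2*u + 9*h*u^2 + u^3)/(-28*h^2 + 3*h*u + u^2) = (-8*h^2 + 2*h*u + u^2)/(-4*h + u)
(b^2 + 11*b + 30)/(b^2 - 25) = (b + 6)/(b - 5)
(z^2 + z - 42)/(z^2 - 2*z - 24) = (z + 7)/(z + 4)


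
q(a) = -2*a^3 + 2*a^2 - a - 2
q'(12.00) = -817.00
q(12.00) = -3182.00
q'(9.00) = -451.00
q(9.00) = -1307.00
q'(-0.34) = -3.05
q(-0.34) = -1.35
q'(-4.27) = -127.48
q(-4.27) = 194.44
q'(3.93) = -77.95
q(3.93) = -96.44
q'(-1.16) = -13.71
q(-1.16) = 4.97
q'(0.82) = -1.75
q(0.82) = -2.58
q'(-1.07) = -12.15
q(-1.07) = 3.81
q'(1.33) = -6.29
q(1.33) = -4.50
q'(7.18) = -281.59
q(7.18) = -646.37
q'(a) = -6*a^2 + 4*a - 1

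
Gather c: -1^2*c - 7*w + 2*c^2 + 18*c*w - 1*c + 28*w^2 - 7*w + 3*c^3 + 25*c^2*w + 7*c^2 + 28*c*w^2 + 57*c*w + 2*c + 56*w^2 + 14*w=3*c^3 + c^2*(25*w + 9) + c*(28*w^2 + 75*w) + 84*w^2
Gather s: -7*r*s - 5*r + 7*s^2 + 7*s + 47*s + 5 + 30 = -5*r + 7*s^2 + s*(54 - 7*r) + 35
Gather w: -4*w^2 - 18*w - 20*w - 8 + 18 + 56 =-4*w^2 - 38*w + 66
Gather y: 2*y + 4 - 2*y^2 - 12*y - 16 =-2*y^2 - 10*y - 12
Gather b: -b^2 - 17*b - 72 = -b^2 - 17*b - 72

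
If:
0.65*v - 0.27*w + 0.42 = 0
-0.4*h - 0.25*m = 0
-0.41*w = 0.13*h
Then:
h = -3.15384615384615*w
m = 5.04615384615385*w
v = 0.415384615384615*w - 0.646153846153846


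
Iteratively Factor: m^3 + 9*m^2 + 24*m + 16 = (m + 4)*(m^2 + 5*m + 4) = (m + 4)^2*(m + 1)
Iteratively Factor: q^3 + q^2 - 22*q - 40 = (q + 2)*(q^2 - q - 20) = (q - 5)*(q + 2)*(q + 4)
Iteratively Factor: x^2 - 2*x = (x)*(x - 2)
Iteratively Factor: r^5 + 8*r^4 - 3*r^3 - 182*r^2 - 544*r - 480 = (r + 4)*(r^4 + 4*r^3 - 19*r^2 - 106*r - 120) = (r + 4)^2*(r^3 - 19*r - 30) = (r + 3)*(r + 4)^2*(r^2 - 3*r - 10) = (r - 5)*(r + 3)*(r + 4)^2*(r + 2)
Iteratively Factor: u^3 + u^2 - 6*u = (u + 3)*(u^2 - 2*u) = u*(u + 3)*(u - 2)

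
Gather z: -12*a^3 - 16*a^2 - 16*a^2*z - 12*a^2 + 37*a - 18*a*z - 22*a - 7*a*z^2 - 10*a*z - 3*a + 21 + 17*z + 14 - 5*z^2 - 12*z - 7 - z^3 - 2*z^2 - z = -12*a^3 - 28*a^2 + 12*a - z^3 + z^2*(-7*a - 7) + z*(-16*a^2 - 28*a + 4) + 28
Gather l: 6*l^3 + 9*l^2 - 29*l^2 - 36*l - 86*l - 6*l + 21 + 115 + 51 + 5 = 6*l^3 - 20*l^2 - 128*l + 192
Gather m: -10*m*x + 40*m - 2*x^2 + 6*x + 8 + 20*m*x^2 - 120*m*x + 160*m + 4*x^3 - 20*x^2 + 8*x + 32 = m*(20*x^2 - 130*x + 200) + 4*x^3 - 22*x^2 + 14*x + 40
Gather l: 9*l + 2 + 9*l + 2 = 18*l + 4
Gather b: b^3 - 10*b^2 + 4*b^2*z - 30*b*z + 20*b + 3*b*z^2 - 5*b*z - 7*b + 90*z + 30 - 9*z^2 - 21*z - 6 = b^3 + b^2*(4*z - 10) + b*(3*z^2 - 35*z + 13) - 9*z^2 + 69*z + 24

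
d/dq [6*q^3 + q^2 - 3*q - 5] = 18*q^2 + 2*q - 3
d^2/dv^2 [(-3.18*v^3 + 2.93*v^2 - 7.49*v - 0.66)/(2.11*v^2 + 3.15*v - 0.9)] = (1.4210854715202e-14*v^5 - 1.4210854715202e-14*v^4 - 180.825688*v^3 + 69.845904*v^2 - 127.116*v - 53.32608)/(9.393931*v^6 + 42.072345*v^5 + 50.788755*v^4 - 4.63522500000001*v^3 - 21.66345*v^2 + 7.6545*v - 0.729)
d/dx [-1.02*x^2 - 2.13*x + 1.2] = -2.04*x - 2.13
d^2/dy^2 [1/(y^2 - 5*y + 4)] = 2*(-y^2 + 5*y + (2*y - 5)^2 - 4)/(y^2 - 5*y + 4)^3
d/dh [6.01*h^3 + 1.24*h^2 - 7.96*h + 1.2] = 18.03*h^2 + 2.48*h - 7.96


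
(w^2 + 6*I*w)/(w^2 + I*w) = (w + 6*I)/(w + I)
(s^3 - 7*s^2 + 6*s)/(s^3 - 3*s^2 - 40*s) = (-s^2 + 7*s - 6)/(-s^2 + 3*s + 40)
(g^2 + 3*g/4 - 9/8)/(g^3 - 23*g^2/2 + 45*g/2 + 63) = (g - 3/4)/(g^2 - 13*g + 42)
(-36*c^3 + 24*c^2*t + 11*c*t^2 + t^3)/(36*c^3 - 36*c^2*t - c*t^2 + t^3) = (6*c + t)/(-6*c + t)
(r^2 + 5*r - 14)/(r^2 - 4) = (r + 7)/(r + 2)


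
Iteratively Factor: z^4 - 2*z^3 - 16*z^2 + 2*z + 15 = (z + 3)*(z^3 - 5*z^2 - z + 5) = (z + 1)*(z + 3)*(z^2 - 6*z + 5) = (z - 1)*(z + 1)*(z + 3)*(z - 5)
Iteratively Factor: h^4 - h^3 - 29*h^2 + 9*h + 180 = (h + 3)*(h^3 - 4*h^2 - 17*h + 60) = (h - 5)*(h + 3)*(h^2 + h - 12) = (h - 5)*(h - 3)*(h + 3)*(h + 4)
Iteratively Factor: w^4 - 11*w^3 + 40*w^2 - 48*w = (w - 4)*(w^3 - 7*w^2 + 12*w) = w*(w - 4)*(w^2 - 7*w + 12) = w*(w - 4)^2*(w - 3)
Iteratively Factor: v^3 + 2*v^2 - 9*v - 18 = (v - 3)*(v^2 + 5*v + 6) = (v - 3)*(v + 3)*(v + 2)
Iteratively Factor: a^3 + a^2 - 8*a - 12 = (a + 2)*(a^2 - a - 6) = (a - 3)*(a + 2)*(a + 2)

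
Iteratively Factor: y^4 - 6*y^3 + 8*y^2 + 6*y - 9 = (y - 3)*(y^3 - 3*y^2 - y + 3) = (y - 3)*(y - 1)*(y^2 - 2*y - 3) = (y - 3)^2*(y - 1)*(y + 1)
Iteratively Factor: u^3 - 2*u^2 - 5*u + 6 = (u - 3)*(u^2 + u - 2) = (u - 3)*(u + 2)*(u - 1)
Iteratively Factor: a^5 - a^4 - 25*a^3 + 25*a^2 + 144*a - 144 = (a + 4)*(a^4 - 5*a^3 - 5*a^2 + 45*a - 36) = (a - 4)*(a + 4)*(a^3 - a^2 - 9*a + 9) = (a - 4)*(a - 3)*(a + 4)*(a^2 + 2*a - 3) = (a - 4)*(a - 3)*(a + 3)*(a + 4)*(a - 1)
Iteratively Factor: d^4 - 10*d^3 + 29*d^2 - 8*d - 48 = (d - 3)*(d^3 - 7*d^2 + 8*d + 16) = (d - 4)*(d - 3)*(d^2 - 3*d - 4) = (d - 4)*(d - 3)*(d + 1)*(d - 4)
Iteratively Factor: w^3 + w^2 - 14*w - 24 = (w - 4)*(w^2 + 5*w + 6) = (w - 4)*(w + 3)*(w + 2)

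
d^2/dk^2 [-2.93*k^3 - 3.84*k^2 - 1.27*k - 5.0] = -17.58*k - 7.68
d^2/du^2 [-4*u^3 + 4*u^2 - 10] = 8 - 24*u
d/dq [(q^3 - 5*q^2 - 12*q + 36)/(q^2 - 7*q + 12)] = (q^4 - 14*q^3 + 83*q^2 - 192*q + 108)/(q^4 - 14*q^3 + 73*q^2 - 168*q + 144)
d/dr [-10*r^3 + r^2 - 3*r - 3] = -30*r^2 + 2*r - 3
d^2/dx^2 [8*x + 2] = 0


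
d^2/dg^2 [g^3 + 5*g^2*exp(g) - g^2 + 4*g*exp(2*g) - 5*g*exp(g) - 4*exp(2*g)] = 5*g^2*exp(g) + 16*g*exp(2*g) + 15*g*exp(g) + 6*g - 2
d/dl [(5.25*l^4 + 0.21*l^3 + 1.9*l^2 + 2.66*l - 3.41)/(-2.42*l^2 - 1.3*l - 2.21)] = (-25.41*l^5 - 20.9832*l^4 - 46.956*l^3 + 2.5749*l^2 - 24.9024*l - 10.3116)/(5.8564*l^4 + 6.292*l^3 + 12.3864*l^2 + 5.746*l + 4.8841)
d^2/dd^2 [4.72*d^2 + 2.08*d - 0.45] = 9.44000000000000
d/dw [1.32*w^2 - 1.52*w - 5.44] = 2.64*w - 1.52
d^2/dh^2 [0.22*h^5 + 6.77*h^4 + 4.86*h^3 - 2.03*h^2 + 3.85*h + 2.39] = 4.4*h^3 + 81.24*h^2 + 29.16*h - 4.06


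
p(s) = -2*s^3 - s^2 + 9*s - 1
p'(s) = -6*s^2 - 2*s + 9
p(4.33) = -143.14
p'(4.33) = -112.15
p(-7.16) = 617.42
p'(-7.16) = -284.27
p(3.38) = -59.23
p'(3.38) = -66.31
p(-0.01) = -1.09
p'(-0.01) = 9.02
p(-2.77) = 8.90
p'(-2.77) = -31.50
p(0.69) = 4.08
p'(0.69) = 4.76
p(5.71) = -354.55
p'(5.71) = -198.04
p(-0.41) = -4.72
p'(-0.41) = 8.81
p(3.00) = -37.00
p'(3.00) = -51.00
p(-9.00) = 1295.00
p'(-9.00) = -459.00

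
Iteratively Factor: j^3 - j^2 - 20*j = (j)*(j^2 - j - 20) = j*(j + 4)*(j - 5)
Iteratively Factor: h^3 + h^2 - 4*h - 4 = (h + 1)*(h^2 - 4) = (h + 1)*(h + 2)*(h - 2)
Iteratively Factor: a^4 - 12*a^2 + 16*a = (a - 2)*(a^3 + 2*a^2 - 8*a) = (a - 2)*(a + 4)*(a^2 - 2*a) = (a - 2)^2*(a + 4)*(a)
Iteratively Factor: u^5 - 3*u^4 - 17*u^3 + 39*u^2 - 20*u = (u + 4)*(u^4 - 7*u^3 + 11*u^2 - 5*u) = (u - 1)*(u + 4)*(u^3 - 6*u^2 + 5*u) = (u - 1)^2*(u + 4)*(u^2 - 5*u) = u*(u - 1)^2*(u + 4)*(u - 5)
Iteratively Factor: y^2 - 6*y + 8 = (y - 2)*(y - 4)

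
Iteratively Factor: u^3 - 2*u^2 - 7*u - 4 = (u + 1)*(u^2 - 3*u - 4) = (u + 1)^2*(u - 4)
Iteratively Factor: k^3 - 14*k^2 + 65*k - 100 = (k - 5)*(k^2 - 9*k + 20) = (k - 5)*(k - 4)*(k - 5)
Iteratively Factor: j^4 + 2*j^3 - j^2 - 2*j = (j + 1)*(j^3 + j^2 - 2*j) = (j + 1)*(j + 2)*(j^2 - j) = (j - 1)*(j + 1)*(j + 2)*(j)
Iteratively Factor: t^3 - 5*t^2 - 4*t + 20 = (t - 5)*(t^2 - 4) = (t - 5)*(t + 2)*(t - 2)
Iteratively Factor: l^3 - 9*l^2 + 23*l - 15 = (l - 3)*(l^2 - 6*l + 5) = (l - 5)*(l - 3)*(l - 1)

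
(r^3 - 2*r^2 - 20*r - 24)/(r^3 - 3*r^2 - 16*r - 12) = (r + 2)/(r + 1)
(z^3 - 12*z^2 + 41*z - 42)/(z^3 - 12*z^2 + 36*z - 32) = (z^2 - 10*z + 21)/(z^2 - 10*z + 16)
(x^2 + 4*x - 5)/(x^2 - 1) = (x + 5)/(x + 1)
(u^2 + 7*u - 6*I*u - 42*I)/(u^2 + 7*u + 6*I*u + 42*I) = (u - 6*I)/(u + 6*I)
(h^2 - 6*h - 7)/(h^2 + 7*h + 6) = (h - 7)/(h + 6)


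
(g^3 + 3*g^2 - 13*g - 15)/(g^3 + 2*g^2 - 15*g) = (g + 1)/g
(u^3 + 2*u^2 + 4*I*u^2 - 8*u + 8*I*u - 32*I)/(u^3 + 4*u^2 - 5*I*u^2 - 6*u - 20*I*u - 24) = (u^2 + u*(-2 + 4*I) - 8*I)/(u^2 - 5*I*u - 6)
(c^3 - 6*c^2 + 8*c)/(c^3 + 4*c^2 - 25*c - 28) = c*(c - 2)/(c^2 + 8*c + 7)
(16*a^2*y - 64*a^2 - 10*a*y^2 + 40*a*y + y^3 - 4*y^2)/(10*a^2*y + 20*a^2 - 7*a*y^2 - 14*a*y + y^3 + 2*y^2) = (-8*a*y + 32*a + y^2 - 4*y)/(-5*a*y - 10*a + y^2 + 2*y)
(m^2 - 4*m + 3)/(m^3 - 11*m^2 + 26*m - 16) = (m - 3)/(m^2 - 10*m + 16)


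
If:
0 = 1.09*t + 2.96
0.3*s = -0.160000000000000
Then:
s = -0.53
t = -2.72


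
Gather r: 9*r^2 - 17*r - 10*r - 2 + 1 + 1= 9*r^2 - 27*r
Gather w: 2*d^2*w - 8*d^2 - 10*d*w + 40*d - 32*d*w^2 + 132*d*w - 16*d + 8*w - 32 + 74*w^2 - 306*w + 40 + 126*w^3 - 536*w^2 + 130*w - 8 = -8*d^2 + 24*d + 126*w^3 + w^2*(-32*d - 462) + w*(2*d^2 + 122*d - 168)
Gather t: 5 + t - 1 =t + 4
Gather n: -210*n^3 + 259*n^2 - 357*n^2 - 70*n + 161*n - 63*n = -210*n^3 - 98*n^2 + 28*n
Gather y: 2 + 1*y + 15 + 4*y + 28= 5*y + 45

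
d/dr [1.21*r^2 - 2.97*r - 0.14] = 2.42*r - 2.97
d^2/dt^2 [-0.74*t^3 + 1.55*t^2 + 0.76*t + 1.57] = 3.1 - 4.44*t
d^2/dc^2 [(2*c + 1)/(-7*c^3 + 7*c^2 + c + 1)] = 4*(-147*c^5 + 140*c^3 - 105*c^2 + 4)/(343*c^9 - 1029*c^8 + 882*c^7 - 196*c^6 + 168*c^5 - 126*c^4 - 22*c^3 - 24*c^2 - 3*c - 1)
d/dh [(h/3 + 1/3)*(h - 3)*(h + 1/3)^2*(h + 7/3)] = 5*h^4/3 + 4*h^3/3 - 22*h^2/3 - 652*h/81 - 149/81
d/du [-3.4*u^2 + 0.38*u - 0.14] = 0.38 - 6.8*u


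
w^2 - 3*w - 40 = (w - 8)*(w + 5)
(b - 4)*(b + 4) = b^2 - 16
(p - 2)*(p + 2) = p^2 - 4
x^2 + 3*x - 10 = (x - 2)*(x + 5)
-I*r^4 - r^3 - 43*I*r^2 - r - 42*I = (r - 7*I)*(r - I)*(r + 6*I)*(-I*r + 1)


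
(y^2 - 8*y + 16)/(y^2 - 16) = (y - 4)/(y + 4)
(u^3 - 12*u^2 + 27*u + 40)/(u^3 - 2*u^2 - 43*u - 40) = (u - 5)/(u + 5)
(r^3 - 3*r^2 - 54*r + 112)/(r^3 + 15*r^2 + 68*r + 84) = (r^2 - 10*r + 16)/(r^2 + 8*r + 12)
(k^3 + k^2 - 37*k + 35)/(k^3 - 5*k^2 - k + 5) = (k + 7)/(k + 1)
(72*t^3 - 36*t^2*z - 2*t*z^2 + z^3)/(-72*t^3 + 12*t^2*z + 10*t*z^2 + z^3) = (-6*t + z)/(6*t + z)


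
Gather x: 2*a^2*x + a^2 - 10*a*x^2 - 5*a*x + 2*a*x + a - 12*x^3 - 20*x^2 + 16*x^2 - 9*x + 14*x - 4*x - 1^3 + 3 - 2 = a^2 + a - 12*x^3 + x^2*(-10*a - 4) + x*(2*a^2 - 3*a + 1)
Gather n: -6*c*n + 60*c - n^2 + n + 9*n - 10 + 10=60*c - n^2 + n*(10 - 6*c)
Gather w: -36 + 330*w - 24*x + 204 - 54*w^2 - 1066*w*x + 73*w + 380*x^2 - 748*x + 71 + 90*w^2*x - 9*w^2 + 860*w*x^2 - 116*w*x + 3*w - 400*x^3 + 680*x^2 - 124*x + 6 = w^2*(90*x - 63) + w*(860*x^2 - 1182*x + 406) - 400*x^3 + 1060*x^2 - 896*x + 245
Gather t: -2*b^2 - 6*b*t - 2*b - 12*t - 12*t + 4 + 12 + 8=-2*b^2 - 2*b + t*(-6*b - 24) + 24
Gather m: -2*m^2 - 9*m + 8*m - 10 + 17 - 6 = -2*m^2 - m + 1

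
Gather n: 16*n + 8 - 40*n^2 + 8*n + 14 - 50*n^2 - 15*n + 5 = -90*n^2 + 9*n + 27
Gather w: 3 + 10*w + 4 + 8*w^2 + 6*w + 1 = 8*w^2 + 16*w + 8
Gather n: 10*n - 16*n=-6*n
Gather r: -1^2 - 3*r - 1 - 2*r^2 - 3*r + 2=-2*r^2 - 6*r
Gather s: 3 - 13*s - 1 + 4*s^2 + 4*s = 4*s^2 - 9*s + 2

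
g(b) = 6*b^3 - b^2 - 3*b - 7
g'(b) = 18*b^2 - 2*b - 3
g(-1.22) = -15.72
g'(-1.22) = 26.23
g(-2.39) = -87.45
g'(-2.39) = 104.60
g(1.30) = 0.59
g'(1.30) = 24.82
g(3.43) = 213.07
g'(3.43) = 201.91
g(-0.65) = -7.12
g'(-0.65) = 5.90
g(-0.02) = -6.94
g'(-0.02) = -2.95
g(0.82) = -6.82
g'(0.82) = 7.46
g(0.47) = -8.01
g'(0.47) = 0.04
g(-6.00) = -1321.00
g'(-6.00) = 657.00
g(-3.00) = -169.00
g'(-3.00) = 165.00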